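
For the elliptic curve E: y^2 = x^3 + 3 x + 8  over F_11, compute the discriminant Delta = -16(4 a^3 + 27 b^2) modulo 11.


4 a^3 + 27 b^2 = 4*3^3 + 27*8^2 = 108 + 1728 = 1836
Delta = -16 * (1836) = -29376
Delta mod 11 = 5

Delta = 5 (mod 11)


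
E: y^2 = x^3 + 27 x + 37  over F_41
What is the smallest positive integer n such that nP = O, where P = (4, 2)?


Compute successive multiples of P until we hit O:
  1P = (4, 2)
  2P = (13, 24)
  3P = (32, 7)
  4P = (10, 35)
  5P = (6, 28)
  6P = (36, 33)
  7P = (24, 35)
  8P = (23, 22)
  ... (continuing to 50P)
  50P = O

ord(P) = 50


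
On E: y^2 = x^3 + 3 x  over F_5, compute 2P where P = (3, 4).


Doubling: s = (3 x1^2 + a) / (2 y1)
s = (3*3^2 + 3) / (2*4) mod 5 = 0
x3 = s^2 - 2 x1 mod 5 = 0^2 - 2*3 = 4
y3 = s (x1 - x3) - y1 mod 5 = 0 * (3 - 4) - 4 = 1

2P = (4, 1)


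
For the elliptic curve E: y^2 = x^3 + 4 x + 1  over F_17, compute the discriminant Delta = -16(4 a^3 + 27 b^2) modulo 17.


4 a^3 + 27 b^2 = 4*4^3 + 27*1^2 = 256 + 27 = 283
Delta = -16 * (283) = -4528
Delta mod 17 = 11

Delta = 11 (mod 17)


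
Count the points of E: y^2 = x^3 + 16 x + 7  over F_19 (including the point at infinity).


For each x in F_19, count y with y^2 = x^3 + 16 x + 7 mod 19:
  x = 0: RHS = 7, y in [8, 11]  -> 2 point(s)
  x = 1: RHS = 5, y in [9, 10]  -> 2 point(s)
  x = 2: RHS = 9, y in [3, 16]  -> 2 point(s)
  x = 3: RHS = 6, y in [5, 14]  -> 2 point(s)
  x = 7: RHS = 6, y in [5, 14]  -> 2 point(s)
  x = 8: RHS = 1, y in [1, 18]  -> 2 point(s)
  x = 9: RHS = 6, y in [5, 14]  -> 2 point(s)
  x = 14: RHS = 11, y in [7, 12]  -> 2 point(s)
  x = 17: RHS = 5, y in [9, 10]  -> 2 point(s)
  x = 18: RHS = 9, y in [3, 16]  -> 2 point(s)
Affine points: 20. Add the point at infinity: total = 21.

#E(F_19) = 21


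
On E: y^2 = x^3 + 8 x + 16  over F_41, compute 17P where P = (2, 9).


k = 17 = 10001_2 (binary, LSB first: 10001)
Double-and-add from P = (2, 9):
  bit 0 = 1: acc = O + (2, 9) = (2, 9)
  bit 1 = 0: acc unchanged = (2, 9)
  bit 2 = 0: acc unchanged = (2, 9)
  bit 3 = 0: acc unchanged = (2, 9)
  bit 4 = 1: acc = (2, 9) + (19, 37) = (2, 32)

17P = (2, 32)


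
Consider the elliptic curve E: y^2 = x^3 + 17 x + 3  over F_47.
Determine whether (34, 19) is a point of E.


Check whether y^2 = x^3 + 17 x + 3 (mod 47) for (x, y) = (34, 19).
LHS: y^2 = 19^2 mod 47 = 32
RHS: x^3 + 17 x + 3 = 34^3 + 17*34 + 3 mod 47 = 29
LHS != RHS

No, not on the curve


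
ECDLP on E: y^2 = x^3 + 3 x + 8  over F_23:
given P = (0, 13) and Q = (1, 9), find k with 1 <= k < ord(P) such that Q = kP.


Enumerate multiples of P until we hit Q = (1, 9):
  1P = (0, 13)
  2P = (1, 9)
Match found at i = 2.

k = 2


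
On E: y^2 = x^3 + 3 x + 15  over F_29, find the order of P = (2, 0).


Compute successive multiples of P until we hit O:
  1P = (2, 0)
  2P = O

ord(P) = 2


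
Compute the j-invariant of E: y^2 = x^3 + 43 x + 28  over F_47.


Delta = -16(4 a^3 + 27 b^2) mod 47 = 1
-1728 * (4 a)^3 = -1728 * (4*43)^3 mod 47 = 17
j = 17 * 1^(-1) mod 47 = 17

j = 17 (mod 47)


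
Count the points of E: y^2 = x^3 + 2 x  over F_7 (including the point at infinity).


For each x in F_7, count y with y^2 = x^3 + 2 x + 0 mod 7:
  x = 0: RHS = 0, y in [0]  -> 1 point(s)
  x = 4: RHS = 2, y in [3, 4]  -> 2 point(s)
  x = 5: RHS = 2, y in [3, 4]  -> 2 point(s)
  x = 6: RHS = 4, y in [2, 5]  -> 2 point(s)
Affine points: 7. Add the point at infinity: total = 8.

#E(F_7) = 8


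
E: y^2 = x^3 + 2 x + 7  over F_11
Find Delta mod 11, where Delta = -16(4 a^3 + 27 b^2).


4 a^3 + 27 b^2 = 4*2^3 + 27*7^2 = 32 + 1323 = 1355
Delta = -16 * (1355) = -21680
Delta mod 11 = 1

Delta = 1 (mod 11)


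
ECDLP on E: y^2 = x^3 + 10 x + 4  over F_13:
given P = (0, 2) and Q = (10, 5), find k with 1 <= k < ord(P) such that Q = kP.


Enumerate multiples of P until we hit Q = (10, 5):
  1P = (0, 2)
  2P = (3, 10)
  3P = (7, 1)
  4P = (10, 5)
Match found at i = 4.

k = 4


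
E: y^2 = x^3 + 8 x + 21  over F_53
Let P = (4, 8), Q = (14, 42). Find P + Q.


P != Q, so use the chord formula.
s = (y2 - y1) / (x2 - x1) = (34) / (10) mod 53 = 14
x3 = s^2 - x1 - x2 mod 53 = 14^2 - 4 - 14 = 19
y3 = s (x1 - x3) - y1 mod 53 = 14 * (4 - 19) - 8 = 47

P + Q = (19, 47)


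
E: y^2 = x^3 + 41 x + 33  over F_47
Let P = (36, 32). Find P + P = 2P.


Doubling: s = (3 x1^2 + a) / (2 y1)
s = (3*36^2 + 41) / (2*32) mod 47 = 21
x3 = s^2 - 2 x1 mod 47 = 21^2 - 2*36 = 40
y3 = s (x1 - x3) - y1 mod 47 = 21 * (36 - 40) - 32 = 25

2P = (40, 25)


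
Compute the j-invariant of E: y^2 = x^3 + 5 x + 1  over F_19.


Delta = -16(4 a^3 + 27 b^2) mod 19 = 4
-1728 * (4 a)^3 = -1728 * (4*5)^3 mod 19 = 1
j = 1 * 4^(-1) mod 19 = 5

j = 5 (mod 19)


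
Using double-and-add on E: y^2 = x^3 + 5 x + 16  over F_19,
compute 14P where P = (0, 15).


k = 14 = 1110_2 (binary, LSB first: 0111)
Double-and-add from P = (0, 15):
  bit 0 = 0: acc unchanged = O
  bit 1 = 1: acc = O + (9, 12) = (9, 12)
  bit 2 = 1: acc = (9, 12) + (17, 13) = (4, 10)
  bit 3 = 1: acc = (4, 10) + (13, 13) = (0, 4)

14P = (0, 4)


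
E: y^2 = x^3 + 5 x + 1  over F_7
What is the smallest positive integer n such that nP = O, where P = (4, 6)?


Compute successive multiples of P until we hit O:
  1P = (4, 6)
  2P = (3, 6)
  3P = (0, 1)
  4P = (5, 5)
  5P = (6, 3)
  6P = (1, 0)
  7P = (6, 4)
  8P = (5, 2)
  ... (continuing to 12P)
  12P = O

ord(P) = 12


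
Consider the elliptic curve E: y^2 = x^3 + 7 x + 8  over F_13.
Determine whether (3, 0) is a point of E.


Check whether y^2 = x^3 + 7 x + 8 (mod 13) for (x, y) = (3, 0).
LHS: y^2 = 0^2 mod 13 = 0
RHS: x^3 + 7 x + 8 = 3^3 + 7*3 + 8 mod 13 = 4
LHS != RHS

No, not on the curve


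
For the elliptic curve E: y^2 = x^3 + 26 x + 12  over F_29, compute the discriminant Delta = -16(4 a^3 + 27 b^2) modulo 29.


4 a^3 + 27 b^2 = 4*26^3 + 27*12^2 = 70304 + 3888 = 74192
Delta = -16 * (74192) = -1187072
Delta mod 29 = 14

Delta = 14 (mod 29)


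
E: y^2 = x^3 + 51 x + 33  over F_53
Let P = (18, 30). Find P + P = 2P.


Doubling: s = (3 x1^2 + a) / (2 y1)
s = (3*18^2 + 51) / (2*30) mod 53 = 25
x3 = s^2 - 2 x1 mod 53 = 25^2 - 2*18 = 6
y3 = s (x1 - x3) - y1 mod 53 = 25 * (18 - 6) - 30 = 5

2P = (6, 5)


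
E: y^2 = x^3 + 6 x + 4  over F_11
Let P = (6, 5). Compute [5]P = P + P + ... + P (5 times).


k = 5 = 101_2 (binary, LSB first: 101)
Double-and-add from P = (6, 5):
  bit 0 = 1: acc = O + (6, 5) = (6, 5)
  bit 1 = 0: acc unchanged = (6, 5)
  bit 2 = 1: acc = (6, 5) + (1, 0) = (5, 7)

5P = (5, 7)


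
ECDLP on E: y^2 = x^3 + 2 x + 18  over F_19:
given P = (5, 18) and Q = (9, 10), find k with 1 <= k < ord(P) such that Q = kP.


Enumerate multiples of P until we hit Q = (9, 10):
  1P = (5, 18)
  2P = (14, 15)
  3P = (17, 5)
  4P = (2, 12)
  5P = (16, 17)
  6P = (9, 10)
Match found at i = 6.

k = 6


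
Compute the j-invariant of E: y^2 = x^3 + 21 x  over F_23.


Delta = -16(4 a^3 + 27 b^2) mod 23 = 6
-1728 * (4 a)^3 = -1728 * (4*21)^3 mod 23 = 18
j = 18 * 6^(-1) mod 23 = 3

j = 3 (mod 23)


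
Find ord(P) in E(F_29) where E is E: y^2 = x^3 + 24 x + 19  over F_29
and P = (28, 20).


Compute successive multiples of P until we hit O:
  1P = (28, 20)
  2P = (26, 6)
  3P = (24, 8)
  4P = (15, 19)
  5P = (9, 6)
  6P = (16, 27)
  7P = (23, 23)
  8P = (12, 11)
  ... (continuing to 29P)
  29P = O

ord(P) = 29


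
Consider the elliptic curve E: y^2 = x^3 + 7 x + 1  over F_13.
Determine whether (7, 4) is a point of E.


Check whether y^2 = x^3 + 7 x + 1 (mod 13) for (x, y) = (7, 4).
LHS: y^2 = 4^2 mod 13 = 3
RHS: x^3 + 7 x + 1 = 7^3 + 7*7 + 1 mod 13 = 3
LHS = RHS

Yes, on the curve


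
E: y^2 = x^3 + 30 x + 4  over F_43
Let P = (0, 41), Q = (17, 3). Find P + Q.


P != Q, so use the chord formula.
s = (y2 - y1) / (x2 - x1) = (5) / (17) mod 43 = 18
x3 = s^2 - x1 - x2 mod 43 = 18^2 - 0 - 17 = 6
y3 = s (x1 - x3) - y1 mod 43 = 18 * (0 - 6) - 41 = 23

P + Q = (6, 23)


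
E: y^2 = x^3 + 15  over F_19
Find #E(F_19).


For each x in F_19, count y with y^2 = x^3 + 0 x + 15 mod 19:
  x = 1: RHS = 16, y in [4, 15]  -> 2 point(s)
  x = 2: RHS = 4, y in [2, 17]  -> 2 point(s)
  x = 3: RHS = 4, y in [2, 17]  -> 2 point(s)
  x = 5: RHS = 7, y in [8, 11]  -> 2 point(s)
  x = 7: RHS = 16, y in [4, 15]  -> 2 point(s)
  x = 11: RHS = 16, y in [4, 15]  -> 2 point(s)
  x = 14: RHS = 4, y in [2, 17]  -> 2 point(s)
  x = 16: RHS = 7, y in [8, 11]  -> 2 point(s)
  x = 17: RHS = 7, y in [8, 11]  -> 2 point(s)
Affine points: 18. Add the point at infinity: total = 19.

#E(F_19) = 19


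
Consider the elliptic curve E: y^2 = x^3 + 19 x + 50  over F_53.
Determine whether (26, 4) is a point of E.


Check whether y^2 = x^3 + 19 x + 50 (mod 53) for (x, y) = (26, 4).
LHS: y^2 = 4^2 mod 53 = 16
RHS: x^3 + 19 x + 50 = 26^3 + 19*26 + 50 mod 53 = 47
LHS != RHS

No, not on the curve


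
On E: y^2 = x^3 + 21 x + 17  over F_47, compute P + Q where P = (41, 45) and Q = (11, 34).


P != Q, so use the chord formula.
s = (y2 - y1) / (x2 - x1) = (36) / (17) mod 47 = 27
x3 = s^2 - x1 - x2 mod 47 = 27^2 - 41 - 11 = 19
y3 = s (x1 - x3) - y1 mod 47 = 27 * (41 - 19) - 45 = 32

P + Q = (19, 32)


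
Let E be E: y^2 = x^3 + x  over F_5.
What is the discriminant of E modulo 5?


4 a^3 + 27 b^2 = 4*1^3 + 27*0^2 = 4 + 0 = 4
Delta = -16 * (4) = -64
Delta mod 5 = 1

Delta = 1 (mod 5)


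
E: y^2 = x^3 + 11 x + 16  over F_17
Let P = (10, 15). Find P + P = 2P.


Doubling: s = (3 x1^2 + a) / (2 y1)
s = (3*10^2 + 11) / (2*15) mod 17 = 3
x3 = s^2 - 2 x1 mod 17 = 3^2 - 2*10 = 6
y3 = s (x1 - x3) - y1 mod 17 = 3 * (10 - 6) - 15 = 14

2P = (6, 14)


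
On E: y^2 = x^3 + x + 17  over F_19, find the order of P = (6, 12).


Compute successive multiples of P until we hit O:
  1P = (6, 12)
  2P = (8, 9)
  3P = (12, 16)
  4P = (12, 3)
  5P = (8, 10)
  6P = (6, 7)
  7P = O

ord(P) = 7


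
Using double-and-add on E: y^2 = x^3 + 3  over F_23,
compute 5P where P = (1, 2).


k = 5 = 101_2 (binary, LSB first: 101)
Double-and-add from P = (1, 2):
  bit 0 = 1: acc = O + (1, 2) = (1, 2)
  bit 1 = 0: acc unchanged = (1, 2)
  bit 2 = 1: acc = (1, 2) + (0, 7) = (1, 21)

5P = (1, 21)


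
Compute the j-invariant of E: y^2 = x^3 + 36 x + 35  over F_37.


Delta = -16(4 a^3 + 27 b^2) mod 37 = 1
-1728 * (4 a)^3 = -1728 * (4*36)^3 mod 37 = 36
j = 36 * 1^(-1) mod 37 = 36

j = 36 (mod 37)


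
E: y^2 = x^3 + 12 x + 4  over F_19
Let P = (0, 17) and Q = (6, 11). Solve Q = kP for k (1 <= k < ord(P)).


Enumerate multiples of P until we hit Q = (6, 11):
  1P = (0, 17)
  2P = (9, 10)
  3P = (16, 6)
  4P = (8, 17)
  5P = (11, 2)
  6P = (13, 18)
  7P = (15, 14)
  8P = (1, 6)
  9P = (6, 11)
Match found at i = 9.

k = 9


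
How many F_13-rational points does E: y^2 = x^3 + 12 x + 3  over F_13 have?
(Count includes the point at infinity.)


For each x in F_13, count y with y^2 = x^3 + 12 x + 3 mod 13:
  x = 0: RHS = 3, y in [4, 9]  -> 2 point(s)
  x = 1: RHS = 3, y in [4, 9]  -> 2 point(s)
  x = 2: RHS = 9, y in [3, 10]  -> 2 point(s)
  x = 3: RHS = 1, y in [1, 12]  -> 2 point(s)
  x = 7: RHS = 1, y in [1, 12]  -> 2 point(s)
  x = 8: RHS = 0, y in [0]  -> 1 point(s)
  x = 11: RHS = 10, y in [6, 7]  -> 2 point(s)
  x = 12: RHS = 3, y in [4, 9]  -> 2 point(s)
Affine points: 15. Add the point at infinity: total = 16.

#E(F_13) = 16


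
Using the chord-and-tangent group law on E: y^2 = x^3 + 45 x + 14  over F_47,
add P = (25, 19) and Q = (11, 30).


P != Q, so use the chord formula.
s = (y2 - y1) / (x2 - x1) = (11) / (33) mod 47 = 16
x3 = s^2 - x1 - x2 mod 47 = 16^2 - 25 - 11 = 32
y3 = s (x1 - x3) - y1 mod 47 = 16 * (25 - 32) - 19 = 10

P + Q = (32, 10)


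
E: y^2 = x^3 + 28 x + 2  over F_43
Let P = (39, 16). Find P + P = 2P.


Doubling: s = (3 x1^2 + a) / (2 y1)
s = (3*39^2 + 28) / (2*16) mod 43 = 40
x3 = s^2 - 2 x1 mod 43 = 40^2 - 2*39 = 17
y3 = s (x1 - x3) - y1 mod 43 = 40 * (39 - 17) - 16 = 4

2P = (17, 4)


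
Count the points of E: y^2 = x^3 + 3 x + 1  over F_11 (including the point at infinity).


For each x in F_11, count y with y^2 = x^3 + 3 x + 1 mod 11:
  x = 0: RHS = 1, y in [1, 10]  -> 2 point(s)
  x = 1: RHS = 5, y in [4, 7]  -> 2 point(s)
  x = 2: RHS = 4, y in [2, 9]  -> 2 point(s)
  x = 3: RHS = 4, y in [2, 9]  -> 2 point(s)
  x = 4: RHS = 0, y in [0]  -> 1 point(s)
  x = 5: RHS = 9, y in [3, 8]  -> 2 point(s)
  x = 6: RHS = 4, y in [2, 9]  -> 2 point(s)
  x = 8: RHS = 9, y in [3, 8]  -> 2 point(s)
  x = 9: RHS = 9, y in [3, 8]  -> 2 point(s)
Affine points: 17. Add the point at infinity: total = 18.

#E(F_11) = 18


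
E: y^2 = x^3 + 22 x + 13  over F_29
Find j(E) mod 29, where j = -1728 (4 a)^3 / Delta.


Delta = -16(4 a^3 + 27 b^2) mod 29 = 13
-1728 * (4 a)^3 = -1728 * (4*22)^3 mod 29 = 12
j = 12 * 13^(-1) mod 29 = 21

j = 21 (mod 29)


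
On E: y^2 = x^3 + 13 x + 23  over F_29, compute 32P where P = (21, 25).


k = 32 = 100000_2 (binary, LSB first: 000001)
Double-and-add from P = (21, 25):
  bit 0 = 0: acc unchanged = O
  bit 1 = 0: acc unchanged = O
  bit 2 = 0: acc unchanged = O
  bit 3 = 0: acc unchanged = O
  bit 4 = 0: acc unchanged = O
  bit 5 = 1: acc = O + (4, 20) = (4, 20)

32P = (4, 20)


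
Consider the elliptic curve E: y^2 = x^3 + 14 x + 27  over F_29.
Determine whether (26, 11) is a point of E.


Check whether y^2 = x^3 + 14 x + 27 (mod 29) for (x, y) = (26, 11).
LHS: y^2 = 11^2 mod 29 = 5
RHS: x^3 + 14 x + 27 = 26^3 + 14*26 + 27 mod 29 = 16
LHS != RHS

No, not on the curve


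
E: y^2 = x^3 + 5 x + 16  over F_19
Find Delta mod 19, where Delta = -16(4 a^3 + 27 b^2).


4 a^3 + 27 b^2 = 4*5^3 + 27*16^2 = 500 + 6912 = 7412
Delta = -16 * (7412) = -118592
Delta mod 19 = 6

Delta = 6 (mod 19)


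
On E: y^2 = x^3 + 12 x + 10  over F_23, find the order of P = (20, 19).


Compute successive multiples of P until we hit O:
  1P = (20, 19)
  2P = (10, 7)
  3P = (11, 1)
  4P = (19, 6)
  5P = (15, 0)
  6P = (19, 17)
  7P = (11, 22)
  8P = (10, 16)
  ... (continuing to 10P)
  10P = O

ord(P) = 10


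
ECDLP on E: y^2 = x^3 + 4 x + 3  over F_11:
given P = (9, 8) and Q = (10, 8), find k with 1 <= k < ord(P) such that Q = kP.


Enumerate multiples of P until we hit Q = (10, 8):
  1P = (9, 8)
  2P = (5, 7)
  3P = (6, 1)
  4P = (10, 8)
Match found at i = 4.

k = 4


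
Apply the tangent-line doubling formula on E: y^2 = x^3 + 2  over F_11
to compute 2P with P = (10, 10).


Doubling: s = (3 x1^2 + a) / (2 y1)
s = (3*10^2 + 0) / (2*10) mod 11 = 4
x3 = s^2 - 2 x1 mod 11 = 4^2 - 2*10 = 7
y3 = s (x1 - x3) - y1 mod 11 = 4 * (10 - 7) - 10 = 2

2P = (7, 2)


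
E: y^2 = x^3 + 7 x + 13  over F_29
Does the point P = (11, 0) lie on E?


Check whether y^2 = x^3 + 7 x + 13 (mod 29) for (x, y) = (11, 0).
LHS: y^2 = 0^2 mod 29 = 0
RHS: x^3 + 7 x + 13 = 11^3 + 7*11 + 13 mod 29 = 0
LHS = RHS

Yes, on the curve


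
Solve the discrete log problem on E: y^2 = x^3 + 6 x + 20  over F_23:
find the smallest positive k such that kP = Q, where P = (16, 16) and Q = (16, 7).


Enumerate multiples of P until we hit Q = (16, 7):
  1P = (16, 16)
  2P = (4, 4)
  3P = (4, 19)
  4P = (16, 7)
Match found at i = 4.

k = 4


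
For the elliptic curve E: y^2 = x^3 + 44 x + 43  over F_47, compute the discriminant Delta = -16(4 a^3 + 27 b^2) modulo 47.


4 a^3 + 27 b^2 = 4*44^3 + 27*43^2 = 340736 + 49923 = 390659
Delta = -16 * (390659) = -6250544
Delta mod 47 = 33

Delta = 33 (mod 47)


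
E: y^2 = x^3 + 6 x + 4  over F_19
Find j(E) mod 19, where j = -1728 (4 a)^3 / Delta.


Delta = -16(4 a^3 + 27 b^2) mod 19 = 12
-1728 * (4 a)^3 = -1728 * (4*6)^3 mod 19 = 11
j = 11 * 12^(-1) mod 19 = 12

j = 12 (mod 19)


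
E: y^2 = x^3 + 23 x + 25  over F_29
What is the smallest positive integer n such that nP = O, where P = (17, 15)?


Compute successive multiples of P until we hit O:
  1P = (17, 15)
  2P = (18, 23)
  3P = (0, 5)
  4P = (28, 28)
  5P = (12, 12)
  6P = (5, 27)
  7P = (8, 5)
  8P = (26, 4)
  ... (continuing to 36P)
  36P = O

ord(P) = 36


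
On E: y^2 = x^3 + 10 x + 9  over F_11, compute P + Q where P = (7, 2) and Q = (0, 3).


P != Q, so use the chord formula.
s = (y2 - y1) / (x2 - x1) = (1) / (4) mod 11 = 3
x3 = s^2 - x1 - x2 mod 11 = 3^2 - 7 - 0 = 2
y3 = s (x1 - x3) - y1 mod 11 = 3 * (7 - 2) - 2 = 2

P + Q = (2, 2)


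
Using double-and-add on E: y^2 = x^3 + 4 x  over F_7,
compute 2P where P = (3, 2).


k = 2 = 10_2 (binary, LSB first: 01)
Double-and-add from P = (3, 2):
  bit 0 = 0: acc unchanged = O
  bit 1 = 1: acc = O + (2, 4) = (2, 4)

2P = (2, 4)


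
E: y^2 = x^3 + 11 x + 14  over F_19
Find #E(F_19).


For each x in F_19, count y with y^2 = x^3 + 11 x + 14 mod 19:
  x = 1: RHS = 7, y in [8, 11]  -> 2 point(s)
  x = 2: RHS = 6, y in [5, 14]  -> 2 point(s)
  x = 3: RHS = 17, y in [6, 13]  -> 2 point(s)
  x = 5: RHS = 4, y in [2, 17]  -> 2 point(s)
  x = 6: RHS = 11, y in [7, 12]  -> 2 point(s)
  x = 7: RHS = 16, y in [4, 15]  -> 2 point(s)
  x = 8: RHS = 6, y in [5, 14]  -> 2 point(s)
  x = 9: RHS = 6, y in [5, 14]  -> 2 point(s)
  x = 13: RHS = 17, y in [6, 13]  -> 2 point(s)
  x = 14: RHS = 5, y in [9, 10]  -> 2 point(s)
  x = 15: RHS = 1, y in [1, 18]  -> 2 point(s)
  x = 16: RHS = 11, y in [7, 12]  -> 2 point(s)
Affine points: 24. Add the point at infinity: total = 25.

#E(F_19) = 25


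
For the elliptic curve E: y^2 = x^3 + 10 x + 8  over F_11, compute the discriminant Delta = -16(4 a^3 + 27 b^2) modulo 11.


4 a^3 + 27 b^2 = 4*10^3 + 27*8^2 = 4000 + 1728 = 5728
Delta = -16 * (5728) = -91648
Delta mod 11 = 4

Delta = 4 (mod 11)


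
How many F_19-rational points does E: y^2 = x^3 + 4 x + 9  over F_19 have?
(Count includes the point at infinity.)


For each x in F_19, count y with y^2 = x^3 + 4 x + 9 mod 19:
  x = 0: RHS = 9, y in [3, 16]  -> 2 point(s)
  x = 2: RHS = 6, y in [5, 14]  -> 2 point(s)
  x = 7: RHS = 0, y in [0]  -> 1 point(s)
  x = 10: RHS = 4, y in [2, 17]  -> 2 point(s)
  x = 11: RHS = 16, y in [4, 15]  -> 2 point(s)
  x = 13: RHS = 16, y in [4, 15]  -> 2 point(s)
  x = 14: RHS = 16, y in [4, 15]  -> 2 point(s)
  x = 15: RHS = 5, y in [9, 10]  -> 2 point(s)
  x = 18: RHS = 4, y in [2, 17]  -> 2 point(s)
Affine points: 17. Add the point at infinity: total = 18.

#E(F_19) = 18


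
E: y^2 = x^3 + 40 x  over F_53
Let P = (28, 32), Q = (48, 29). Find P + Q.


P != Q, so use the chord formula.
s = (y2 - y1) / (x2 - x1) = (50) / (20) mod 53 = 29
x3 = s^2 - x1 - x2 mod 53 = 29^2 - 28 - 48 = 23
y3 = s (x1 - x3) - y1 mod 53 = 29 * (28 - 23) - 32 = 7

P + Q = (23, 7)


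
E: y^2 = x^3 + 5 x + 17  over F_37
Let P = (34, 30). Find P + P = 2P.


Doubling: s = (3 x1^2 + a) / (2 y1)
s = (3*34^2 + 5) / (2*30) mod 37 = 3
x3 = s^2 - 2 x1 mod 37 = 3^2 - 2*34 = 15
y3 = s (x1 - x3) - y1 mod 37 = 3 * (34 - 15) - 30 = 27

2P = (15, 27)


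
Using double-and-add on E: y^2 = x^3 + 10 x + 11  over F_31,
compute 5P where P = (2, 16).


k = 5 = 101_2 (binary, LSB first: 101)
Double-and-add from P = (2, 16):
  bit 0 = 1: acc = O + (2, 16) = (2, 16)
  bit 1 = 0: acc unchanged = (2, 16)
  bit 2 = 1: acc = (2, 16) + (6, 15) = (25, 13)

5P = (25, 13)


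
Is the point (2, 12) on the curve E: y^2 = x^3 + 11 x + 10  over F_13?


Check whether y^2 = x^3 + 11 x + 10 (mod 13) for (x, y) = (2, 12).
LHS: y^2 = 12^2 mod 13 = 1
RHS: x^3 + 11 x + 10 = 2^3 + 11*2 + 10 mod 13 = 1
LHS = RHS

Yes, on the curve


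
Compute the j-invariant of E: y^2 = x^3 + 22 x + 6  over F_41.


Delta = -16(4 a^3 + 27 b^2) mod 41 = 17
-1728 * (4 a)^3 = -1728 * (4*22)^3 mod 41 = 16
j = 16 * 17^(-1) mod 41 = 13

j = 13 (mod 41)


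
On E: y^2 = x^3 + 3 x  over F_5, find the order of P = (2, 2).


Compute successive multiples of P until we hit O:
  1P = (2, 2)
  2P = (1, 3)
  3P = (3, 4)
  4P = (4, 4)
  5P = (0, 0)
  6P = (4, 1)
  7P = (3, 1)
  8P = (1, 2)
  ... (continuing to 10P)
  10P = O

ord(P) = 10


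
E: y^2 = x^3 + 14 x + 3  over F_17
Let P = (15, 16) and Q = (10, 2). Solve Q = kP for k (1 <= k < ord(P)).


Enumerate multiples of P until we hit Q = (10, 2):
  1P = (15, 16)
  2P = (3, 15)
  3P = (14, 11)
  4P = (13, 11)
  5P = (8, 10)
  6P = (10, 15)
  7P = (7, 6)
  8P = (4, 2)
  9P = (11, 3)
  10P = (9, 12)
  11P = (1, 16)
  12P = (1, 1)
  13P = (9, 5)
  14P = (11, 14)
  15P = (4, 15)
  16P = (7, 11)
  17P = (10, 2)
Match found at i = 17.

k = 17


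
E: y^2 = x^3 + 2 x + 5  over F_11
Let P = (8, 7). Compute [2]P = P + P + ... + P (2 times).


k = 2 = 10_2 (binary, LSB first: 01)
Double-and-add from P = (8, 7):
  bit 0 = 0: acc unchanged = O
  bit 1 = 1: acc = O + (9, 9) = (9, 9)

2P = (9, 9)


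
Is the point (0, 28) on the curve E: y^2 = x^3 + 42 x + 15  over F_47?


Check whether y^2 = x^3 + 42 x + 15 (mod 47) for (x, y) = (0, 28).
LHS: y^2 = 28^2 mod 47 = 32
RHS: x^3 + 42 x + 15 = 0^3 + 42*0 + 15 mod 47 = 15
LHS != RHS

No, not on the curve


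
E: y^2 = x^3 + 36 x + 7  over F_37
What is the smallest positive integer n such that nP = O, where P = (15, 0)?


Compute successive multiples of P until we hit O:
  1P = (15, 0)
  2P = O

ord(P) = 2


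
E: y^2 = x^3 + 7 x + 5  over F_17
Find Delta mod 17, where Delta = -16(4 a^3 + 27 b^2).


4 a^3 + 27 b^2 = 4*7^3 + 27*5^2 = 1372 + 675 = 2047
Delta = -16 * (2047) = -32752
Delta mod 17 = 7

Delta = 7 (mod 17)


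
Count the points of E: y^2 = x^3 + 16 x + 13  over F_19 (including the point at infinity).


For each x in F_19, count y with y^2 = x^3 + 16 x + 13 mod 19:
  x = 1: RHS = 11, y in [7, 12]  -> 2 point(s)
  x = 5: RHS = 9, y in [3, 16]  -> 2 point(s)
  x = 8: RHS = 7, y in [8, 11]  -> 2 point(s)
  x = 11: RHS = 0, y in [0]  -> 1 point(s)
  x = 13: RHS = 5, y in [9, 10]  -> 2 point(s)
  x = 14: RHS = 17, y in [6, 13]  -> 2 point(s)
  x = 17: RHS = 11, y in [7, 12]  -> 2 point(s)
Affine points: 13. Add the point at infinity: total = 14.

#E(F_19) = 14


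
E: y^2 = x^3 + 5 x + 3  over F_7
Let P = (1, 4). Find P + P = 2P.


Doubling: s = (3 x1^2 + a) / (2 y1)
s = (3*1^2 + 5) / (2*4) mod 7 = 1
x3 = s^2 - 2 x1 mod 7 = 1^2 - 2*1 = 6
y3 = s (x1 - x3) - y1 mod 7 = 1 * (1 - 6) - 4 = 5

2P = (6, 5)


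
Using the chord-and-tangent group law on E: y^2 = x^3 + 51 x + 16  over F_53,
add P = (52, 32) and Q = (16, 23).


P != Q, so use the chord formula.
s = (y2 - y1) / (x2 - x1) = (44) / (17) mod 53 = 40
x3 = s^2 - x1 - x2 mod 53 = 40^2 - 52 - 16 = 48
y3 = s (x1 - x3) - y1 mod 53 = 40 * (52 - 48) - 32 = 22

P + Q = (48, 22)


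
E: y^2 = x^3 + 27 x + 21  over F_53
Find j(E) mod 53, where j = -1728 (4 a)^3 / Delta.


Delta = -16(4 a^3 + 27 b^2) mod 53 = 15
-1728 * (4 a)^3 = -1728 * (4*27)^3 mod 53 = 9
j = 9 * 15^(-1) mod 53 = 43

j = 43 (mod 53)


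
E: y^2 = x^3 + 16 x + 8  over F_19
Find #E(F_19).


For each x in F_19, count y with y^2 = x^3 + 16 x + 8 mod 19:
  x = 1: RHS = 6, y in [5, 14]  -> 2 point(s)
  x = 3: RHS = 7, y in [8, 11]  -> 2 point(s)
  x = 5: RHS = 4, y in [2, 17]  -> 2 point(s)
  x = 6: RHS = 16, y in [4, 15]  -> 2 point(s)
  x = 7: RHS = 7, y in [8, 11]  -> 2 point(s)
  x = 9: RHS = 7, y in [8, 11]  -> 2 point(s)
  x = 10: RHS = 9, y in [3, 16]  -> 2 point(s)
  x = 12: RHS = 9, y in [3, 16]  -> 2 point(s)
  x = 13: RHS = 0, y in [0]  -> 1 point(s)
  x = 16: RHS = 9, y in [3, 16]  -> 2 point(s)
  x = 17: RHS = 6, y in [5, 14]  -> 2 point(s)
Affine points: 21. Add the point at infinity: total = 22.

#E(F_19) = 22


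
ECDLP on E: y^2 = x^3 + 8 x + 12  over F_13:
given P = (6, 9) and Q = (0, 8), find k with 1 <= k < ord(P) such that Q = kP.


Enumerate multiples of P until we hit Q = (0, 8):
  1P = (6, 9)
  2P = (0, 8)
Match found at i = 2.

k = 2


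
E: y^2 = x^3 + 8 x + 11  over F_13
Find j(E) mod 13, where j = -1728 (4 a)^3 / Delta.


Delta = -16(4 a^3 + 27 b^2) mod 13 = 6
-1728 * (4 a)^3 = -1728 * (4*8)^3 mod 13 = 8
j = 8 * 6^(-1) mod 13 = 10

j = 10 (mod 13)


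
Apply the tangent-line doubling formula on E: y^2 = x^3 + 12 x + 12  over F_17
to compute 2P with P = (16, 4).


Doubling: s = (3 x1^2 + a) / (2 y1)
s = (3*16^2 + 12) / (2*4) mod 17 = 4
x3 = s^2 - 2 x1 mod 17 = 4^2 - 2*16 = 1
y3 = s (x1 - x3) - y1 mod 17 = 4 * (16 - 1) - 4 = 5

2P = (1, 5)


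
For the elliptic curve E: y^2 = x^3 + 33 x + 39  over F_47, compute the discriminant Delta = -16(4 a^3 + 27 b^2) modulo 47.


4 a^3 + 27 b^2 = 4*33^3 + 27*39^2 = 143748 + 41067 = 184815
Delta = -16 * (184815) = -2957040
Delta mod 47 = 12

Delta = 12 (mod 47)


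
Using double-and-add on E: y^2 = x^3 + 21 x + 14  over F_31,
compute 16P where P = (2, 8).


k = 16 = 10000_2 (binary, LSB first: 00001)
Double-and-add from P = (2, 8):
  bit 0 = 0: acc unchanged = O
  bit 1 = 0: acc unchanged = O
  bit 2 = 0: acc unchanged = O
  bit 3 = 0: acc unchanged = O
  bit 4 = 1: acc = O + (1, 25) = (1, 25)

16P = (1, 25)


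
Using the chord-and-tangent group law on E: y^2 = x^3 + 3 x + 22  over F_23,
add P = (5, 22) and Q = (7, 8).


P != Q, so use the chord formula.
s = (y2 - y1) / (x2 - x1) = (9) / (2) mod 23 = 16
x3 = s^2 - x1 - x2 mod 23 = 16^2 - 5 - 7 = 14
y3 = s (x1 - x3) - y1 mod 23 = 16 * (5 - 14) - 22 = 18

P + Q = (14, 18)


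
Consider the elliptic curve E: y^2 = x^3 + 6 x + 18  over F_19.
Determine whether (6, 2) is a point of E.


Check whether y^2 = x^3 + 6 x + 18 (mod 19) for (x, y) = (6, 2).
LHS: y^2 = 2^2 mod 19 = 4
RHS: x^3 + 6 x + 18 = 6^3 + 6*6 + 18 mod 19 = 4
LHS = RHS

Yes, on the curve


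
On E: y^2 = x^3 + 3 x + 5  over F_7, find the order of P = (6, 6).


Compute successive multiples of P until we hit O:
  1P = (6, 6)
  2P = (4, 2)
  3P = (1, 4)
  4P = (1, 3)
  5P = (4, 5)
  6P = (6, 1)
  7P = O

ord(P) = 7


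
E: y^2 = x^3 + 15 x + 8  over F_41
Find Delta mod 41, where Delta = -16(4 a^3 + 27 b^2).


4 a^3 + 27 b^2 = 4*15^3 + 27*8^2 = 13500 + 1728 = 15228
Delta = -16 * (15228) = -243648
Delta mod 41 = 15

Delta = 15 (mod 41)


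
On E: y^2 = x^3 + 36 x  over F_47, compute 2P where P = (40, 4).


Doubling: s = (3 x1^2 + a) / (2 y1)
s = (3*40^2 + 36) / (2*4) mod 47 = 17
x3 = s^2 - 2 x1 mod 47 = 17^2 - 2*40 = 21
y3 = s (x1 - x3) - y1 mod 47 = 17 * (40 - 21) - 4 = 37

2P = (21, 37)


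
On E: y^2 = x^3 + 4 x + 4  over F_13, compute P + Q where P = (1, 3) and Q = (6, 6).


P != Q, so use the chord formula.
s = (y2 - y1) / (x2 - x1) = (3) / (5) mod 13 = 11
x3 = s^2 - x1 - x2 mod 13 = 11^2 - 1 - 6 = 10
y3 = s (x1 - x3) - y1 mod 13 = 11 * (1 - 10) - 3 = 2

P + Q = (10, 2)


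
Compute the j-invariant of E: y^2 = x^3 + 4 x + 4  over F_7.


Delta = -16(4 a^3 + 27 b^2) mod 7 = 3
-1728 * (4 a)^3 = -1728 * (4*4)^3 mod 7 = 1
j = 1 * 3^(-1) mod 7 = 5

j = 5 (mod 7)


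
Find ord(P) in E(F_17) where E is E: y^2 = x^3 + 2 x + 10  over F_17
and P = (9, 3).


Compute successive multiples of P until we hit O:
  1P = (9, 3)
  2P = (15, 7)
  3P = (1, 8)
  4P = (5, 3)
  5P = (3, 14)
  6P = (6, 0)
  7P = (3, 3)
  8P = (5, 14)
  ... (continuing to 12P)
  12P = O

ord(P) = 12


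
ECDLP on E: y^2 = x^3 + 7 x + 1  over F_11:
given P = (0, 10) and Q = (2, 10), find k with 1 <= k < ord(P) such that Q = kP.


Enumerate multiples of P until we hit Q = (2, 10):
  1P = (0, 10)
  2P = (4, 4)
  3P = (1, 8)
  4P = (3, 7)
  5P = (9, 10)
  6P = (2, 1)
  7P = (10, 2)
  8P = (10, 9)
  9P = (2, 10)
Match found at i = 9.

k = 9


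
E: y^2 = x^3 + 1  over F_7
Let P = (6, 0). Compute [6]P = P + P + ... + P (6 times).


k = 6 = 110_2 (binary, LSB first: 011)
Double-and-add from P = (6, 0):
  bit 0 = 0: acc unchanged = O
  bit 1 = 1: acc = O + O = O
  bit 2 = 1: acc = O + O = O

6P = O


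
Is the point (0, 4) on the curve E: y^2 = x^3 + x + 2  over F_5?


Check whether y^2 = x^3 + 1 x + 2 (mod 5) for (x, y) = (0, 4).
LHS: y^2 = 4^2 mod 5 = 1
RHS: x^3 + 1 x + 2 = 0^3 + 1*0 + 2 mod 5 = 2
LHS != RHS

No, not on the curve


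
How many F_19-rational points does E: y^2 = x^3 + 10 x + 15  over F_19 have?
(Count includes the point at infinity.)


For each x in F_19, count y with y^2 = x^3 + 10 x + 15 mod 19:
  x = 1: RHS = 7, y in [8, 11]  -> 2 point(s)
  x = 2: RHS = 5, y in [9, 10]  -> 2 point(s)
  x = 4: RHS = 5, y in [9, 10]  -> 2 point(s)
  x = 5: RHS = 0, y in [0]  -> 1 point(s)
  x = 6: RHS = 6, y in [5, 14]  -> 2 point(s)
  x = 9: RHS = 17, y in [6, 13]  -> 2 point(s)
  x = 12: RHS = 1, y in [1, 18]  -> 2 point(s)
  x = 13: RHS = 5, y in [9, 10]  -> 2 point(s)
  x = 14: RHS = 11, y in [7, 12]  -> 2 point(s)
  x = 15: RHS = 6, y in [5, 14]  -> 2 point(s)
  x = 17: RHS = 6, y in [5, 14]  -> 2 point(s)
  x = 18: RHS = 4, y in [2, 17]  -> 2 point(s)
Affine points: 23. Add the point at infinity: total = 24.

#E(F_19) = 24


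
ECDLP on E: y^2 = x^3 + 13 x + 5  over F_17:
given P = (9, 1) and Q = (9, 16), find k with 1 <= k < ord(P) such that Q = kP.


Enumerate multiples of P until we hit Q = (9, 16):
  1P = (9, 1)
  2P = (12, 6)
  3P = (12, 11)
  4P = (9, 16)
Match found at i = 4.

k = 4


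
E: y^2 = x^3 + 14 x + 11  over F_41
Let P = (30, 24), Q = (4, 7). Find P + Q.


P != Q, so use the chord formula.
s = (y2 - y1) / (x2 - x1) = (24) / (15) mod 41 = 18
x3 = s^2 - x1 - x2 mod 41 = 18^2 - 30 - 4 = 3
y3 = s (x1 - x3) - y1 mod 41 = 18 * (30 - 3) - 24 = 11

P + Q = (3, 11)


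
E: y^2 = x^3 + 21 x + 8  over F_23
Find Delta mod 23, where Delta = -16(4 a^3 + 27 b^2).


4 a^3 + 27 b^2 = 4*21^3 + 27*8^2 = 37044 + 1728 = 38772
Delta = -16 * (38772) = -620352
Delta mod 23 = 4

Delta = 4 (mod 23)


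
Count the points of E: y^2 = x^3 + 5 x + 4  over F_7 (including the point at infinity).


For each x in F_7, count y with y^2 = x^3 + 5 x + 4 mod 7:
  x = 0: RHS = 4, y in [2, 5]  -> 2 point(s)
  x = 2: RHS = 1, y in [1, 6]  -> 2 point(s)
  x = 3: RHS = 4, y in [2, 5]  -> 2 point(s)
  x = 4: RHS = 4, y in [2, 5]  -> 2 point(s)
  x = 5: RHS = 0, y in [0]  -> 1 point(s)
Affine points: 9. Add the point at infinity: total = 10.

#E(F_7) = 10


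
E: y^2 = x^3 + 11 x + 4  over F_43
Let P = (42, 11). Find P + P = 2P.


Doubling: s = (3 x1^2 + a) / (2 y1)
s = (3*42^2 + 11) / (2*11) mod 43 = 28
x3 = s^2 - 2 x1 mod 43 = 28^2 - 2*42 = 12
y3 = s (x1 - x3) - y1 mod 43 = 28 * (42 - 12) - 11 = 12

2P = (12, 12)


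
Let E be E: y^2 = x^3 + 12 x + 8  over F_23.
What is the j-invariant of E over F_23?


Delta = -16(4 a^3 + 27 b^2) mod 23 = 13
-1728 * (4 a)^3 = -1728 * (4*12)^3 mod 23 = 22
j = 22 * 13^(-1) mod 23 = 7

j = 7 (mod 23)


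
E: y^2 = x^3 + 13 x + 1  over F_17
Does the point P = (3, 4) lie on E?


Check whether y^2 = x^3 + 13 x + 1 (mod 17) for (x, y) = (3, 4).
LHS: y^2 = 4^2 mod 17 = 16
RHS: x^3 + 13 x + 1 = 3^3 + 13*3 + 1 mod 17 = 16
LHS = RHS

Yes, on the curve


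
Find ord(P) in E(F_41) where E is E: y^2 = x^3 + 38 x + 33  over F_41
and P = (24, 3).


Compute successive multiples of P until we hit O:
  1P = (24, 3)
  2P = (24, 38)
  3P = O

ord(P) = 3


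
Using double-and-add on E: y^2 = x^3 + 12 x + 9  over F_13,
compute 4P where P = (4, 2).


k = 4 = 100_2 (binary, LSB first: 001)
Double-and-add from P = (4, 2):
  bit 0 = 0: acc unchanged = O
  bit 1 = 0: acc unchanged = O
  bit 2 = 1: acc = O + (11, 4) = (11, 4)

4P = (11, 4)


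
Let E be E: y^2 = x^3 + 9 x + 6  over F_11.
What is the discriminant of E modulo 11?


4 a^3 + 27 b^2 = 4*9^3 + 27*6^2 = 2916 + 972 = 3888
Delta = -16 * (3888) = -62208
Delta mod 11 = 8

Delta = 8 (mod 11)


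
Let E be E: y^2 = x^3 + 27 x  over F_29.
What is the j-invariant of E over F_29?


Delta = -16(4 a^3 + 27 b^2) mod 29 = 19
-1728 * (4 a)^3 = -1728 * (4*27)^3 mod 29 = 4
j = 4 * 19^(-1) mod 29 = 17

j = 17 (mod 29)


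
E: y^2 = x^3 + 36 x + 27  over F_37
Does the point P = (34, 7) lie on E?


Check whether y^2 = x^3 + 36 x + 27 (mod 37) for (x, y) = (34, 7).
LHS: y^2 = 7^2 mod 37 = 12
RHS: x^3 + 36 x + 27 = 34^3 + 36*34 + 27 mod 37 = 3
LHS != RHS

No, not on the curve


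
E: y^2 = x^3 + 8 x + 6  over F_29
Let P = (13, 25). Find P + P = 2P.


Doubling: s = (3 x1^2 + a) / (2 y1)
s = (3*13^2 + 8) / (2*25) mod 29 = 19
x3 = s^2 - 2 x1 mod 29 = 19^2 - 2*13 = 16
y3 = s (x1 - x3) - y1 mod 29 = 19 * (13 - 16) - 25 = 5

2P = (16, 5)


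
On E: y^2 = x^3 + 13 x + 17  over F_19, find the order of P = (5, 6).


Compute successive multiples of P until we hit O:
  1P = (5, 6)
  2P = (10, 8)
  3P = (11, 3)
  4P = (8, 5)
  5P = (4, 0)
  6P = (8, 14)
  7P = (11, 16)
  8P = (10, 11)
  ... (continuing to 10P)
  10P = O

ord(P) = 10


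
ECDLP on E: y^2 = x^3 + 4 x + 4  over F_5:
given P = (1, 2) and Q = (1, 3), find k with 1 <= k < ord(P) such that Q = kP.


Enumerate multiples of P until we hit Q = (1, 3):
  1P = (1, 2)
  2P = (2, 0)
  3P = (1, 3)
Match found at i = 3.

k = 3


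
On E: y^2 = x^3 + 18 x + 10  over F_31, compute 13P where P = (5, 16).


k = 13 = 1101_2 (binary, LSB first: 1011)
Double-and-add from P = (5, 16):
  bit 0 = 1: acc = O + (5, 16) = (5, 16)
  bit 1 = 0: acc unchanged = (5, 16)
  bit 2 = 1: acc = (5, 16) + (22, 24) = (29, 11)
  bit 3 = 1: acc = (29, 11) + (7, 13) = (5, 15)

13P = (5, 15)


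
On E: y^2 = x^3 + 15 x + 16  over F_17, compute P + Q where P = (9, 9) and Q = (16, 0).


P != Q, so use the chord formula.
s = (y2 - y1) / (x2 - x1) = (8) / (7) mod 17 = 6
x3 = s^2 - x1 - x2 mod 17 = 6^2 - 9 - 16 = 11
y3 = s (x1 - x3) - y1 mod 17 = 6 * (9 - 11) - 9 = 13

P + Q = (11, 13)


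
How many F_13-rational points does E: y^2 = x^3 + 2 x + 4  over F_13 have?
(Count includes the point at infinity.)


For each x in F_13, count y with y^2 = x^3 + 2 x + 4 mod 13:
  x = 0: RHS = 4, y in [2, 11]  -> 2 point(s)
  x = 2: RHS = 3, y in [4, 9]  -> 2 point(s)
  x = 5: RHS = 9, y in [3, 10]  -> 2 point(s)
  x = 7: RHS = 10, y in [6, 7]  -> 2 point(s)
  x = 8: RHS = 12, y in [5, 8]  -> 2 point(s)
  x = 9: RHS = 10, y in [6, 7]  -> 2 point(s)
  x = 10: RHS = 10, y in [6, 7]  -> 2 point(s)
  x = 12: RHS = 1, y in [1, 12]  -> 2 point(s)
Affine points: 16. Add the point at infinity: total = 17.

#E(F_13) = 17


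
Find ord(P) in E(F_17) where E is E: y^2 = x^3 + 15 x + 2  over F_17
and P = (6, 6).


Compute successive multiples of P until we hit O:
  1P = (6, 6)
  2P = (7, 5)
  3P = (5, 10)
  4P = (5, 7)
  5P = (7, 12)
  6P = (6, 11)
  7P = O

ord(P) = 7


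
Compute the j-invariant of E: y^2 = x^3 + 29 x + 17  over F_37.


Delta = -16(4 a^3 + 27 b^2) mod 37 = 13
-1728 * (4 a)^3 = -1728 * (4*29)^3 mod 37 = 6
j = 6 * 13^(-1) mod 37 = 9

j = 9 (mod 37)


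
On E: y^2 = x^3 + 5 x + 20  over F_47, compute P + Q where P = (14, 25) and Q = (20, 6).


P != Q, so use the chord formula.
s = (y2 - y1) / (x2 - x1) = (28) / (6) mod 47 = 36
x3 = s^2 - x1 - x2 mod 47 = 36^2 - 14 - 20 = 40
y3 = s (x1 - x3) - y1 mod 47 = 36 * (14 - 40) - 25 = 26

P + Q = (40, 26)


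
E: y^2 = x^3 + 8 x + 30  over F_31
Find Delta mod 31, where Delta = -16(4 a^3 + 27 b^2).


4 a^3 + 27 b^2 = 4*8^3 + 27*30^2 = 2048 + 24300 = 26348
Delta = -16 * (26348) = -421568
Delta mod 31 = 1

Delta = 1 (mod 31)


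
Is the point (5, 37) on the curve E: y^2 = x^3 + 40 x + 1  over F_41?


Check whether y^2 = x^3 + 40 x + 1 (mod 41) for (x, y) = (5, 37).
LHS: y^2 = 37^2 mod 41 = 16
RHS: x^3 + 40 x + 1 = 5^3 + 40*5 + 1 mod 41 = 39
LHS != RHS

No, not on the curve


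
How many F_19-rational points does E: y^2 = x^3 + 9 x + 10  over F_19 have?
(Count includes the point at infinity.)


For each x in F_19, count y with y^2 = x^3 + 9 x + 10 mod 19:
  x = 1: RHS = 1, y in [1, 18]  -> 2 point(s)
  x = 2: RHS = 17, y in [6, 13]  -> 2 point(s)
  x = 3: RHS = 7, y in [8, 11]  -> 2 point(s)
  x = 5: RHS = 9, y in [3, 16]  -> 2 point(s)
  x = 7: RHS = 17, y in [6, 13]  -> 2 point(s)
  x = 8: RHS = 5, y in [9, 10]  -> 2 point(s)
  x = 10: RHS = 17, y in [6, 13]  -> 2 point(s)
  x = 13: RHS = 6, y in [5, 14]  -> 2 point(s)
  x = 14: RHS = 11, y in [7, 12]  -> 2 point(s)
  x = 15: RHS = 5, y in [9, 10]  -> 2 point(s)
  x = 18: RHS = 0, y in [0]  -> 1 point(s)
Affine points: 21. Add the point at infinity: total = 22.

#E(F_19) = 22


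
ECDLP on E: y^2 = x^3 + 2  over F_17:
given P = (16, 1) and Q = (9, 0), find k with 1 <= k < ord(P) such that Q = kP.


Enumerate multiples of P until we hit Q = (9, 0):
  1P = (16, 1)
  2P = (0, 6)
  3P = (9, 0)
Match found at i = 3.

k = 3


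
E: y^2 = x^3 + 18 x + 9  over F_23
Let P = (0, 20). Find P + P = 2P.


Doubling: s = (3 x1^2 + a) / (2 y1)
s = (3*0^2 + 18) / (2*20) mod 23 = 20
x3 = s^2 - 2 x1 mod 23 = 20^2 - 2*0 = 9
y3 = s (x1 - x3) - y1 mod 23 = 20 * (0 - 9) - 20 = 7

2P = (9, 7)


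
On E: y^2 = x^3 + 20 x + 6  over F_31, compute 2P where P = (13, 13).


k = 2 = 10_2 (binary, LSB first: 01)
Double-and-add from P = (13, 13):
  bit 0 = 0: acc unchanged = O
  bit 1 = 1: acc = O + (5, 18) = (5, 18)

2P = (5, 18)


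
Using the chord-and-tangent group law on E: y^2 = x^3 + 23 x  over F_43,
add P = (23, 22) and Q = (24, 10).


P != Q, so use the chord formula.
s = (y2 - y1) / (x2 - x1) = (31) / (1) mod 43 = 31
x3 = s^2 - x1 - x2 mod 43 = 31^2 - 23 - 24 = 11
y3 = s (x1 - x3) - y1 mod 43 = 31 * (23 - 11) - 22 = 6

P + Q = (11, 6)


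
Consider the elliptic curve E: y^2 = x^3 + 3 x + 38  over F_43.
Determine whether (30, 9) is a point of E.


Check whether y^2 = x^3 + 3 x + 38 (mod 43) for (x, y) = (30, 9).
LHS: y^2 = 9^2 mod 43 = 38
RHS: x^3 + 3 x + 38 = 30^3 + 3*30 + 38 mod 43 = 38
LHS = RHS

Yes, on the curve


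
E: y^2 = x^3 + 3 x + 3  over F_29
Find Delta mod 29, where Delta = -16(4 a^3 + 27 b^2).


4 a^3 + 27 b^2 = 4*3^3 + 27*3^2 = 108 + 243 = 351
Delta = -16 * (351) = -5616
Delta mod 29 = 10

Delta = 10 (mod 29)


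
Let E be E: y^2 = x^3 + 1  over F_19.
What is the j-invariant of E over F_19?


Delta = -16(4 a^3 + 27 b^2) mod 19 = 5
-1728 * (4 a)^3 = -1728 * (4*0)^3 mod 19 = 0
j = 0 * 5^(-1) mod 19 = 0

j = 0 (mod 19)


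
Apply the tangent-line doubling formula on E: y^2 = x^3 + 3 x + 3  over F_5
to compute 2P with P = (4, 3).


Doubling: s = (3 x1^2 + a) / (2 y1)
s = (3*4^2 + 3) / (2*3) mod 5 = 1
x3 = s^2 - 2 x1 mod 5 = 1^2 - 2*4 = 3
y3 = s (x1 - x3) - y1 mod 5 = 1 * (4 - 3) - 3 = 3

2P = (3, 3)


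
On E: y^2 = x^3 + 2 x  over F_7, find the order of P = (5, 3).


Compute successive multiples of P until we hit O:
  1P = (5, 3)
  2P = (4, 4)
  3P = (6, 5)
  4P = (0, 0)
  5P = (6, 2)
  6P = (4, 3)
  7P = (5, 4)
  8P = O

ord(P) = 8


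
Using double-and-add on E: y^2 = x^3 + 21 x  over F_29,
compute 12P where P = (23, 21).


k = 12 = 1100_2 (binary, LSB first: 0011)
Double-and-add from P = (23, 21):
  bit 0 = 0: acc unchanged = O
  bit 1 = 0: acc unchanged = O
  bit 2 = 1: acc = O + (28, 23) = (28, 23)
  bit 3 = 1: acc = (28, 23) + (6, 20) = (23, 8)

12P = (23, 8)


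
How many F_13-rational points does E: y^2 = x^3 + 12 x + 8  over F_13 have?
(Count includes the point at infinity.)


For each x in F_13, count y with y^2 = x^3 + 12 x + 8 mod 13:
  x = 2: RHS = 1, y in [1, 12]  -> 2 point(s)
  x = 4: RHS = 3, y in [4, 9]  -> 2 point(s)
  x = 6: RHS = 10, y in [6, 7]  -> 2 point(s)
  x = 9: RHS = 0, y in [0]  -> 1 point(s)
  x = 10: RHS = 10, y in [6, 7]  -> 2 point(s)
Affine points: 9. Add the point at infinity: total = 10.

#E(F_13) = 10


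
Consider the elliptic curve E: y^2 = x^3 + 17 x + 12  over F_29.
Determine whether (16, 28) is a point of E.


Check whether y^2 = x^3 + 17 x + 12 (mod 29) for (x, y) = (16, 28).
LHS: y^2 = 28^2 mod 29 = 1
RHS: x^3 + 17 x + 12 = 16^3 + 17*16 + 12 mod 29 = 1
LHS = RHS

Yes, on the curve


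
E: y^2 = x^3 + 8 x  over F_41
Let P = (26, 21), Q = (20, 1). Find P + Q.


P != Q, so use the chord formula.
s = (y2 - y1) / (x2 - x1) = (21) / (35) mod 41 = 17
x3 = s^2 - x1 - x2 mod 41 = 17^2 - 26 - 20 = 38
y3 = s (x1 - x3) - y1 mod 41 = 17 * (26 - 38) - 21 = 21

P + Q = (38, 21)


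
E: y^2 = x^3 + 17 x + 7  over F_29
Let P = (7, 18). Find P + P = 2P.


Doubling: s = (3 x1^2 + a) / (2 y1)
s = (3*7^2 + 17) / (2*18) mod 29 = 11
x3 = s^2 - 2 x1 mod 29 = 11^2 - 2*7 = 20
y3 = s (x1 - x3) - y1 mod 29 = 11 * (7 - 20) - 18 = 13

2P = (20, 13)


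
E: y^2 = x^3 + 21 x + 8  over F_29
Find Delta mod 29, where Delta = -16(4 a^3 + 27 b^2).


4 a^3 + 27 b^2 = 4*21^3 + 27*8^2 = 37044 + 1728 = 38772
Delta = -16 * (38772) = -620352
Delta mod 29 = 16

Delta = 16 (mod 29)
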